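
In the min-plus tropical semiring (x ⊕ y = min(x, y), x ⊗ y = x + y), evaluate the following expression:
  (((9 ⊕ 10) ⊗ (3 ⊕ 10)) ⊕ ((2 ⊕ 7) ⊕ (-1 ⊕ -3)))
(((9 ⊕ 10) ⊗ (3 ⊕ 10)) ⊕ ((2 ⊕ 7) ⊕ (-1 ⊕ -3))) = -3

Expand innermost to outermost. Recall ⊕ takes the minimum of its arguments and ⊗ takes their sum. Working out the expression (((9 ⊕ 10) ⊗ (3 ⊕ 10)) ⊕ ((2 ⊕ 7) ⊕ (-1 ⊕ -3))) gives -3.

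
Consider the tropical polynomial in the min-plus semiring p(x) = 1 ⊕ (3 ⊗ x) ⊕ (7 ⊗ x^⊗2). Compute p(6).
p(6) = 1

A tropical monomial a ⊗ x^⊗i evaluates to a + i · x. Evaluating each term at x = 6:
  Term 0 contributes 1 + 0 · 6 = 1
  Term 1 contributes 3 + 1 · 6 = 9
  Term 2 contributes 7 + 2 · 6 = 19
p(6) = ⊕ of these = min[1, 9, 19] = 1.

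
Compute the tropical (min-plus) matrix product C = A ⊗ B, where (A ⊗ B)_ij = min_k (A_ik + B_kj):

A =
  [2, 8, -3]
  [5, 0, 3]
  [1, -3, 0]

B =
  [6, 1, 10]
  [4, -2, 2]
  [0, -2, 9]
A ⊗ B =
  [-3, -5, 6]
  [3, -2, 2]
  [0, -5, -1]

Apply the min-plus product entry-by-entry:
  C[0][0] = min over k of (A[0][0] + B[0][0] = 2 + 6 = 8, A[0][1] + B[1][0] = 8 + 4 = 12, A[0][2] + B[2][0] = -3 + 0 = -3) = -3 (attained at k = 2)
  C[0][1] = min over k of (A[0][0] + B[0][1] = 2 + 1 = 3, A[0][1] + B[1][1] = 8 + -2 = 6, A[0][2] + B[2][1] = -3 + -2 = -5) = -5 (attained at k = 2)
  C[0][2] = min over k of (A[0][0] + B[0][2] = 2 + 10 = 12, A[0][1] + B[1][2] = 8 + 2 = 10, A[0][2] + B[2][2] = -3 + 9 = 6) = 6 (attained at k = 2)
  C[1][0] = min over k of (A[1][0] + B[0][0] = 5 + 6 = 11, A[1][1] + B[1][0] = 0 + 4 = 4, A[1][2] + B[2][0] = 3 + 0 = 3) = 3 (attained at k = 2)
  C[1][1] = min over k of (A[1][0] + B[0][1] = 5 + 1 = 6, A[1][1] + B[1][1] = 0 + -2 = -2, A[1][2] + B[2][1] = 3 + -2 = 1) = -2 (attained at k = 1)
  C[1][2] = min over k of (A[1][0] + B[0][2] = 5 + 10 = 15, A[1][1] + B[1][2] = 0 + 2 = 2, A[1][2] + B[2][2] = 3 + 9 = 12) = 2 (attained at k = 1)
  C[2][0] = min over k of (A[2][0] + B[0][0] = 1 + 6 = 7, A[2][1] + B[1][0] = -3 + 4 = 1, A[2][2] + B[2][0] = 0 + 0 = 0) = 0 (attained at k = 2)
  C[2][1] = min over k of (A[2][0] + B[0][1] = 1 + 1 = 2, A[2][1] + B[1][1] = -3 + -2 = -5, A[2][2] + B[2][1] = 0 + -2 = -2) = -5 (attained at k = 1)
  C[2][2] = min over k of (A[2][0] + B[0][2] = 1 + 10 = 11, A[2][1] + B[1][2] = -3 + 2 = -1, A[2][2] + B[2][2] = 0 + 9 = 9) = -1 (attained at k = 1)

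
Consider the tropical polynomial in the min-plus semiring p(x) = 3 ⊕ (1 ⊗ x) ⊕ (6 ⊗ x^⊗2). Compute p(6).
p(6) = 3

A tropical monomial a ⊗ x^⊗i evaluates to a + i · x. Evaluating each term at x = 6:
  Term 0 contributes 3 + 0 · 6 = 3
  Term 1 contributes 1 + 1 · 6 = 7
  Term 2 contributes 6 + 2 · 6 = 18
p(6) = ⊕ of these = min[3, 7, 18] = 3.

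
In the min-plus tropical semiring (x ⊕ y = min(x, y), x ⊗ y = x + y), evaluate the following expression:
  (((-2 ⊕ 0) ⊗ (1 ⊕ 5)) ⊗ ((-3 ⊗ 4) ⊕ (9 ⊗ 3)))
(((-2 ⊕ 0) ⊗ (1 ⊕ 5)) ⊗ ((-3 ⊗ 4) ⊕ (9 ⊗ 3))) = 0

Expand innermost to outermost. Recall ⊕ takes the minimum of its arguments and ⊗ takes their sum. Working out the expression (((-2 ⊕ 0) ⊗ (1 ⊕ 5)) ⊗ ((-3 ⊗ 4) ⊕ (9 ⊗ 3))) gives 0.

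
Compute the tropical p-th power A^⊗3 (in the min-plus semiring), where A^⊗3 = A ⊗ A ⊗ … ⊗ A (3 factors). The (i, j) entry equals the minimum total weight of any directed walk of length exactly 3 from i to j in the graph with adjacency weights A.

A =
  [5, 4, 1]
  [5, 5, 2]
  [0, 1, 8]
A^⊗3 =
  [6, 5, 2]
  [6, 6, 3]
  [1, 2, 6]

Each entry (A^⊗3)_ij equals the minimum over all length-3 walks i = v_0 → v_1 → … → v_3 = j of Σ_t A[v_t][v_{t+1}]. For example, for (i, j) = (0, 2) we minimise over 9 possible intermediate vertex sequences; the minimum is 2, attained along the walk 0 → 2 → 0 → 2.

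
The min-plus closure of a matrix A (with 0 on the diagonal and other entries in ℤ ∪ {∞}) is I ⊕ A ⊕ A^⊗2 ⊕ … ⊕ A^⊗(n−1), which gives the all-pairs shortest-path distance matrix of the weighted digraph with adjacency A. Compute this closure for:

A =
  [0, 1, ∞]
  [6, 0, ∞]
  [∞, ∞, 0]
Closure =
  [0, 1, ∞]
  [6, 0, ∞]
  [∞, ∞, 0]

This is the Floyd-Warshall all-pairs shortest-path computation. For each intermediate vertex k = 0, 1, …, 2, update dist[i][j] ← min(dist[i][j], dist[i][k] + dist[k][j]). The final matrix gives, for each (i, j), the minimum total weight of any directed path from i to j (possibly empty when i = j).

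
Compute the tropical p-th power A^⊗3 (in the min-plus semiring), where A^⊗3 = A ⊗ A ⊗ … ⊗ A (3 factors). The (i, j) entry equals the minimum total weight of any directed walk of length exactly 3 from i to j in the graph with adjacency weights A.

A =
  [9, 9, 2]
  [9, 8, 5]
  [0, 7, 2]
A^⊗3 =
  [4, 11, 4]
  [7, 14, 7]
  [2, 9, 4]

Each entry (A^⊗3)_ij equals the minimum over all length-3 walks i = v_0 → v_1 → … → v_3 = j of Σ_t A[v_t][v_{t+1}]. For example, for (i, j) = (0, 2) we minimise over 9 possible intermediate vertex sequences; the minimum is 4, attained along the walk 0 → 2 → 0 → 2.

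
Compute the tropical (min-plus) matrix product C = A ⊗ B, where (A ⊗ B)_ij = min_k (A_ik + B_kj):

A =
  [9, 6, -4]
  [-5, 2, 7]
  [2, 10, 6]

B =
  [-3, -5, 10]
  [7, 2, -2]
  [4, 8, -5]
A ⊗ B =
  [0, 4, -9]
  [-8, -10, 0]
  [-1, -3, 1]

Apply the min-plus product entry-by-entry:
  C[0][0] = min over k of (A[0][0] + B[0][0] = 9 + -3 = 6, A[0][1] + B[1][0] = 6 + 7 = 13, A[0][2] + B[2][0] = -4 + 4 = 0) = 0 (attained at k = 2)
  C[0][1] = min over k of (A[0][0] + B[0][1] = 9 + -5 = 4, A[0][1] + B[1][1] = 6 + 2 = 8, A[0][2] + B[2][1] = -4 + 8 = 4) = 4 (attained at k = 0)
  C[0][2] = min over k of (A[0][0] + B[0][2] = 9 + 10 = 19, A[0][1] + B[1][2] = 6 + -2 = 4, A[0][2] + B[2][2] = -4 + -5 = -9) = -9 (attained at k = 2)
  C[1][0] = min over k of (A[1][0] + B[0][0] = -5 + -3 = -8, A[1][1] + B[1][0] = 2 + 7 = 9, A[1][2] + B[2][0] = 7 + 4 = 11) = -8 (attained at k = 0)
  C[1][1] = min over k of (A[1][0] + B[0][1] = -5 + -5 = -10, A[1][1] + B[1][1] = 2 + 2 = 4, A[1][2] + B[2][1] = 7 + 8 = 15) = -10 (attained at k = 0)
  C[1][2] = min over k of (A[1][0] + B[0][2] = -5 + 10 = 5, A[1][1] + B[1][2] = 2 + -2 = 0, A[1][2] + B[2][2] = 7 + -5 = 2) = 0 (attained at k = 1)
  C[2][0] = min over k of (A[2][0] + B[0][0] = 2 + -3 = -1, A[2][1] + B[1][0] = 10 + 7 = 17, A[2][2] + B[2][0] = 6 + 4 = 10) = -1 (attained at k = 0)
  C[2][1] = min over k of (A[2][0] + B[0][1] = 2 + -5 = -3, A[2][1] + B[1][1] = 10 + 2 = 12, A[2][2] + B[2][1] = 6 + 8 = 14) = -3 (attained at k = 0)
  C[2][2] = min over k of (A[2][0] + B[0][2] = 2 + 10 = 12, A[2][1] + B[1][2] = 10 + -2 = 8, A[2][2] + B[2][2] = 6 + -5 = 1) = 1 (attained at k = 2)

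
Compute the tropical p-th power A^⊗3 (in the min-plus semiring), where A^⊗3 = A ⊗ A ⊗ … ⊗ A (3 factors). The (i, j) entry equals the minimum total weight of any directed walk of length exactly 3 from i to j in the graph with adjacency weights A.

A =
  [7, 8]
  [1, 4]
A^⊗3 =
  [13, 16]
  [9, 12]

Each entry (A^⊗3)_ij equals the minimum over all length-3 walks i = v_0 → v_1 → … → v_3 = j of Σ_t A[v_t][v_{t+1}]. For example, for (i, j) = (0, 1) we minimise over 4 possible intermediate vertex sequences; the minimum is 16, attained along the walk 0 → 1 → 1 → 1.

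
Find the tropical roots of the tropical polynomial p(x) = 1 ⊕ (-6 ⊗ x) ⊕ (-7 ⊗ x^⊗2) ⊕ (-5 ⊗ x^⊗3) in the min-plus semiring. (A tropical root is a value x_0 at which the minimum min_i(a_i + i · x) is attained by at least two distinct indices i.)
Roots: {-2, 1, 7}

Each tropical root is a break point of the lower envelope of the lines y = a_i + i · x (there are 4 lines, with slopes 0, 1, ..., 3). Only the lines that attain the minimum somewhere contribute to roots; other lines are dominated. Here the surviving (envelope) indices are i = 3, i = 2, i = 1, i = 0.
Intersections between consecutive envelope lines give the roots: for adjacent envelope indices i < j the intersection is x = (a_i − a_j) / (j − i). Reading off the sorted break points: {-2, 1, 7}.
Verification: at each break x_0, at least two indices attain the minimum of min_i(a_i + i · x_0).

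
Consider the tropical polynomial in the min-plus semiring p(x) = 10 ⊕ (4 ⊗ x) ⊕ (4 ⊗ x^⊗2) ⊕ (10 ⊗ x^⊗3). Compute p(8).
p(8) = 10

A tropical monomial a ⊗ x^⊗i evaluates to a + i · x. Evaluating each term at x = 8:
  Term 0 contributes 10 + 0 · 8 = 10
  Term 1 contributes 4 + 1 · 8 = 12
  Term 2 contributes 4 + 2 · 8 = 20
  Term 3 contributes 10 + 3 · 8 = 34
p(8) = ⊕ of these = min[10, 12, 20, 34] = 10.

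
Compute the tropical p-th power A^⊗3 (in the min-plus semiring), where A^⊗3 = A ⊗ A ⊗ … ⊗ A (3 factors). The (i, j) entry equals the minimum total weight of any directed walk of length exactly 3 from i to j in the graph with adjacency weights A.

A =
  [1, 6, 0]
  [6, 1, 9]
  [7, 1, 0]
A^⊗3 =
  [3, 1, 0]
  [8, 3, 6]
  [7, 1, 0]

Each entry (A^⊗3)_ij equals the minimum over all length-3 walks i = v_0 → v_1 → … → v_3 = j of Σ_t A[v_t][v_{t+1}]. For example, for (i, j) = (0, 2) we minimise over 9 possible intermediate vertex sequences; the minimum is 0, attained along the walk 0 → 2 → 2 → 2.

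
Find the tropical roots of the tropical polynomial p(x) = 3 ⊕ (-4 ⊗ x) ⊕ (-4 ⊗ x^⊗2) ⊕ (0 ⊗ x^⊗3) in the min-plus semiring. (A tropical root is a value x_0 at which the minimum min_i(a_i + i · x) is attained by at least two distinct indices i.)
Roots: {-4, 0, 7}

Each tropical root is a break point of the lower envelope of the lines y = a_i + i · x (there are 4 lines, with slopes 0, 1, ..., 3). Only the lines that attain the minimum somewhere contribute to roots; other lines are dominated. Here the surviving (envelope) indices are i = 3, i = 2, i = 1, i = 0.
Intersections between consecutive envelope lines give the roots: for adjacent envelope indices i < j the intersection is x = (a_i − a_j) / (j − i). Reading off the sorted break points: {-4, 0, 7}.
Verification: at each break x_0, at least two indices attain the minimum of min_i(a_i + i · x_0).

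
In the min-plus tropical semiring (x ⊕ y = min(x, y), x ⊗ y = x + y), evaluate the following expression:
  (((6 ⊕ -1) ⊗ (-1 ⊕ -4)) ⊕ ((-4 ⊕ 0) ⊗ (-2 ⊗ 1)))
(((6 ⊕ -1) ⊗ (-1 ⊕ -4)) ⊕ ((-4 ⊕ 0) ⊗ (-2 ⊗ 1))) = -5

Expand innermost to outermost. Recall ⊕ takes the minimum of its arguments and ⊗ takes their sum. Working out the expression (((6 ⊕ -1) ⊗ (-1 ⊕ -4)) ⊕ ((-4 ⊕ 0) ⊗ (-2 ⊗ 1))) gives -5.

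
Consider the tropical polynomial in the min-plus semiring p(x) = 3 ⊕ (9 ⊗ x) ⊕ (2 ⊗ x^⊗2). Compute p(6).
p(6) = 3

A tropical monomial a ⊗ x^⊗i evaluates to a + i · x. Evaluating each term at x = 6:
  Term 0 contributes 3 + 0 · 6 = 3
  Term 1 contributes 9 + 1 · 6 = 15
  Term 2 contributes 2 + 2 · 6 = 14
p(6) = ⊕ of these = min[3, 15, 14] = 3.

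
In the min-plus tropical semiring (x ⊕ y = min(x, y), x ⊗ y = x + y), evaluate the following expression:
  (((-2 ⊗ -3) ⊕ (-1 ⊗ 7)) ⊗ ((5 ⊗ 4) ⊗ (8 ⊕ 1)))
(((-2 ⊗ -3) ⊕ (-1 ⊗ 7)) ⊗ ((5 ⊗ 4) ⊗ (8 ⊕ 1))) = 5

Expand innermost to outermost. Recall ⊕ takes the minimum of its arguments and ⊗ takes their sum. Working out the expression (((-2 ⊗ -3) ⊕ (-1 ⊗ 7)) ⊗ ((5 ⊗ 4) ⊗ (8 ⊕ 1))) gives 5.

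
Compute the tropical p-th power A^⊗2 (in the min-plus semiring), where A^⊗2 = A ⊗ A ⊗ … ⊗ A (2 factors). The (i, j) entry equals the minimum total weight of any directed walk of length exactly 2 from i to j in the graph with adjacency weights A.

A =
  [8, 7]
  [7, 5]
A^⊗2 =
  [14, 12]
  [12, 10]

Each entry (A^⊗2)_ij equals the minimum over all length-2 walks i = v_0 → v_1 → … → v_2 = j of Σ_t A[v_t][v_{t+1}]. For example, for (i, j) = (0, 1) we minimise over 2 possible intermediate vertex sequences; the minimum is 12, attained along the walk 0 → 1 → 1.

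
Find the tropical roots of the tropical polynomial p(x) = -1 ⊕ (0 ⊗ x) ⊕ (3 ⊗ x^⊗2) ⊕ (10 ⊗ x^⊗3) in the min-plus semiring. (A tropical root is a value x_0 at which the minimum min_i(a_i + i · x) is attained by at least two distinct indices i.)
Roots: {-7, -3, -1}

Each tropical root is a break point of the lower envelope of the lines y = a_i + i · x (there are 4 lines, with slopes 0, 1, ..., 3). Only the lines that attain the minimum somewhere contribute to roots; other lines are dominated. Here the surviving (envelope) indices are i = 3, i = 2, i = 1, i = 0.
Intersections between consecutive envelope lines give the roots: for adjacent envelope indices i < j the intersection is x = (a_i − a_j) / (j − i). Reading off the sorted break points: {-7, -3, -1}.
Verification: at each break x_0, at least two indices attain the minimum of min_i(a_i + i · x_0).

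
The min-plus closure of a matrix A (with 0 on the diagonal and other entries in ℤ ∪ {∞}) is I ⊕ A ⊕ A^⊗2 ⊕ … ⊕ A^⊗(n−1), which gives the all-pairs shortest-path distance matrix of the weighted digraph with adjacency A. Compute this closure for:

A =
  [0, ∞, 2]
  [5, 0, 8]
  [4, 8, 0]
Closure =
  [0, 10, 2]
  [5, 0, 7]
  [4, 8, 0]

This is the Floyd-Warshall all-pairs shortest-path computation. For each intermediate vertex k = 0, 1, …, 2, update dist[i][j] ← min(dist[i][j], dist[i][k] + dist[k][j]). The final matrix gives, for each (i, j), the minimum total weight of any directed path from i to j (possibly empty when i = j).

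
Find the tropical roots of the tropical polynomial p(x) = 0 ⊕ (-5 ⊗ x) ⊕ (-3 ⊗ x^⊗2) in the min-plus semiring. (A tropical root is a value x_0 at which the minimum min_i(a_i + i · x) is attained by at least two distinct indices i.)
Roots: {-2, 5}

Each tropical root is a break point of the lower envelope of the lines y = a_i + i · x (there are 3 lines, with slopes 0, 1, ..., 2). Only the lines that attain the minimum somewhere contribute to roots; other lines are dominated. Here the surviving (envelope) indices are i = 2, i = 1, i = 0.
Intersections between consecutive envelope lines give the roots: for adjacent envelope indices i < j the intersection is x = (a_i − a_j) / (j − i). Reading off the sorted break points: {-2, 5}.
Verification: at each break x_0, at least two indices attain the minimum of min_i(a_i + i · x_0).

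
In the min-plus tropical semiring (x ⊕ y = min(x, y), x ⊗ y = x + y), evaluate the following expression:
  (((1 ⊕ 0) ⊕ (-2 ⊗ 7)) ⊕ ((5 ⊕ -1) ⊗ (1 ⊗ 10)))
(((1 ⊕ 0) ⊕ (-2 ⊗ 7)) ⊕ ((5 ⊕ -1) ⊗ (1 ⊗ 10))) = 0

Expand innermost to outermost. Recall ⊕ takes the minimum of its arguments and ⊗ takes their sum. Working out the expression (((1 ⊕ 0) ⊕ (-2 ⊗ 7)) ⊕ ((5 ⊕ -1) ⊗ (1 ⊗ 10))) gives 0.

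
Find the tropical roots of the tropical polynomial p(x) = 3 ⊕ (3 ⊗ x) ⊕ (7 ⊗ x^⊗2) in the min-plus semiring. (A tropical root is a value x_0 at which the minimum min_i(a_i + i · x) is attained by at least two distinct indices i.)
Roots: {-4, 0}

Each tropical root is a break point of the lower envelope of the lines y = a_i + i · x (there are 3 lines, with slopes 0, 1, ..., 2). Only the lines that attain the minimum somewhere contribute to roots; other lines are dominated. Here the surviving (envelope) indices are i = 2, i = 1, i = 0.
Intersections between consecutive envelope lines give the roots: for adjacent envelope indices i < j the intersection is x = (a_i − a_j) / (j − i). Reading off the sorted break points: {-4, 0}.
Verification: at each break x_0, at least two indices attain the minimum of min_i(a_i + i · x_0).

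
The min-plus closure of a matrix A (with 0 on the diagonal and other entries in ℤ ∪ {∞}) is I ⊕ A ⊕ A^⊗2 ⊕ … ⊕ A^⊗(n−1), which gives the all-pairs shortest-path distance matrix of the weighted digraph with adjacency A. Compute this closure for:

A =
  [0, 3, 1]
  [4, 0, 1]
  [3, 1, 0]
Closure =
  [0, 2, 1]
  [4, 0, 1]
  [3, 1, 0]

This is the Floyd-Warshall all-pairs shortest-path computation. For each intermediate vertex k = 0, 1, …, 2, update dist[i][j] ← min(dist[i][j], dist[i][k] + dist[k][j]). The final matrix gives, for each (i, j), the minimum total weight of any directed path from i to j (possibly empty when i = j).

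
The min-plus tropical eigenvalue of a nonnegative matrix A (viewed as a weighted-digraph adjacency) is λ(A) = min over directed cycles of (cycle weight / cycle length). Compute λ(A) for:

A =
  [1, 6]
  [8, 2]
λ(A) = 1

Enumerate directed cycles and compute their means (weight / length). Sample:
  cycle 0 → 0: weight = 1, length = 1, mean = 1/1 ≈ 1.000
  cycle 1 → 1: weight = 2, length = 1, mean = 2/1 ≈ 2.000
  cycle 0 → 1 → 0: weight = 14, length = 2, mean = 14/2 ≈ 7.000
  cycle 1 → 0 → 1: weight = 14, length = 2, mean = 14/2 ≈ 7.000
Minimum mean = 1.000, attained e.g. along the cycle 0 → 0 with weight 1 and length 1. So λ(A) = 1/1 = 1.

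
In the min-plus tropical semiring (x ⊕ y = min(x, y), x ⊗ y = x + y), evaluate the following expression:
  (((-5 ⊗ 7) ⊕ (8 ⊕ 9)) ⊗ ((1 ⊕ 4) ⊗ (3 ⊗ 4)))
(((-5 ⊗ 7) ⊕ (8 ⊕ 9)) ⊗ ((1 ⊕ 4) ⊗ (3 ⊗ 4))) = 10

Expand innermost to outermost. Recall ⊕ takes the minimum of its arguments and ⊗ takes their sum. Working out the expression (((-5 ⊗ 7) ⊕ (8 ⊕ 9)) ⊗ ((1 ⊕ 4) ⊗ (3 ⊗ 4))) gives 10.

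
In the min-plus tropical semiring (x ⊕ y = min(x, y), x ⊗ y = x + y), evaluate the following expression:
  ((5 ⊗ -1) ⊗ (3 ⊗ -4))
((5 ⊗ -1) ⊗ (3 ⊗ -4)) = 3

Expand innermost to outermost. Recall ⊕ takes the minimum of its arguments and ⊗ takes their sum. Working out the expression ((5 ⊗ -1) ⊗ (3 ⊗ -4)) gives 3.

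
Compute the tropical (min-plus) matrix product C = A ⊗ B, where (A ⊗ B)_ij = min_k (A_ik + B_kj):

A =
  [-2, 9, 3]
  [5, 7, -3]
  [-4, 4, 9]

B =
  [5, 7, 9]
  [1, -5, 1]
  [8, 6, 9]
A ⊗ B =
  [3, 4, 7]
  [5, 2, 6]
  [1, -1, 5]

Apply the min-plus product entry-by-entry:
  C[0][0] = min over k of (A[0][0] + B[0][0] = -2 + 5 = 3, A[0][1] + B[1][0] = 9 + 1 = 10, A[0][2] + B[2][0] = 3 + 8 = 11) = 3 (attained at k = 0)
  C[0][1] = min over k of (A[0][0] + B[0][1] = -2 + 7 = 5, A[0][1] + B[1][1] = 9 + -5 = 4, A[0][2] + B[2][1] = 3 + 6 = 9) = 4 (attained at k = 1)
  C[0][2] = min over k of (A[0][0] + B[0][2] = -2 + 9 = 7, A[0][1] + B[1][2] = 9 + 1 = 10, A[0][2] + B[2][2] = 3 + 9 = 12) = 7 (attained at k = 0)
  C[1][0] = min over k of (A[1][0] + B[0][0] = 5 + 5 = 10, A[1][1] + B[1][0] = 7 + 1 = 8, A[1][2] + B[2][0] = -3 + 8 = 5) = 5 (attained at k = 2)
  C[1][1] = min over k of (A[1][0] + B[0][1] = 5 + 7 = 12, A[1][1] + B[1][1] = 7 + -5 = 2, A[1][2] + B[2][1] = -3 + 6 = 3) = 2 (attained at k = 1)
  C[1][2] = min over k of (A[1][0] + B[0][2] = 5 + 9 = 14, A[1][1] + B[1][2] = 7 + 1 = 8, A[1][2] + B[2][2] = -3 + 9 = 6) = 6 (attained at k = 2)
  C[2][0] = min over k of (A[2][0] + B[0][0] = -4 + 5 = 1, A[2][1] + B[1][0] = 4 + 1 = 5, A[2][2] + B[2][0] = 9 + 8 = 17) = 1 (attained at k = 0)
  C[2][1] = min over k of (A[2][0] + B[0][1] = -4 + 7 = 3, A[2][1] + B[1][1] = 4 + -5 = -1, A[2][2] + B[2][1] = 9 + 6 = 15) = -1 (attained at k = 1)
  C[2][2] = min over k of (A[2][0] + B[0][2] = -4 + 9 = 5, A[2][1] + B[1][2] = 4 + 1 = 5, A[2][2] + B[2][2] = 9 + 9 = 18) = 5 (attained at k = 0)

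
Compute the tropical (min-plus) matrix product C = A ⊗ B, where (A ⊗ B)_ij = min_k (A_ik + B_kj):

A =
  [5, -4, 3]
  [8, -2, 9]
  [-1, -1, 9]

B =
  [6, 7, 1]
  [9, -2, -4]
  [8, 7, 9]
A ⊗ B =
  [5, -6, -8]
  [7, -4, -6]
  [5, -3, -5]

Apply the min-plus product entry-by-entry:
  C[0][0] = min over k of (A[0][0] + B[0][0] = 5 + 6 = 11, A[0][1] + B[1][0] = -4 + 9 = 5, A[0][2] + B[2][0] = 3 + 8 = 11) = 5 (attained at k = 1)
  C[0][1] = min over k of (A[0][0] + B[0][1] = 5 + 7 = 12, A[0][1] + B[1][1] = -4 + -2 = -6, A[0][2] + B[2][1] = 3 + 7 = 10) = -6 (attained at k = 1)
  C[0][2] = min over k of (A[0][0] + B[0][2] = 5 + 1 = 6, A[0][1] + B[1][2] = -4 + -4 = -8, A[0][2] + B[2][2] = 3 + 9 = 12) = -8 (attained at k = 1)
  C[1][0] = min over k of (A[1][0] + B[0][0] = 8 + 6 = 14, A[1][1] + B[1][0] = -2 + 9 = 7, A[1][2] + B[2][0] = 9 + 8 = 17) = 7 (attained at k = 1)
  C[1][1] = min over k of (A[1][0] + B[0][1] = 8 + 7 = 15, A[1][1] + B[1][1] = -2 + -2 = -4, A[1][2] + B[2][1] = 9 + 7 = 16) = -4 (attained at k = 1)
  C[1][2] = min over k of (A[1][0] + B[0][2] = 8 + 1 = 9, A[1][1] + B[1][2] = -2 + -4 = -6, A[1][2] + B[2][2] = 9 + 9 = 18) = -6 (attained at k = 1)
  C[2][0] = min over k of (A[2][0] + B[0][0] = -1 + 6 = 5, A[2][1] + B[1][0] = -1 + 9 = 8, A[2][2] + B[2][0] = 9 + 8 = 17) = 5 (attained at k = 0)
  C[2][1] = min over k of (A[2][0] + B[0][1] = -1 + 7 = 6, A[2][1] + B[1][1] = -1 + -2 = -3, A[2][2] + B[2][1] = 9 + 7 = 16) = -3 (attained at k = 1)
  C[2][2] = min over k of (A[2][0] + B[0][2] = -1 + 1 = 0, A[2][1] + B[1][2] = -1 + -4 = -5, A[2][2] + B[2][2] = 9 + 9 = 18) = -5 (attained at k = 1)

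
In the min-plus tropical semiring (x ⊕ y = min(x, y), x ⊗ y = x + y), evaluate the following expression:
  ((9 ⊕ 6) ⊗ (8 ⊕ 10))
((9 ⊕ 6) ⊗ (8 ⊕ 10)) = 14

Expand innermost to outermost. Recall ⊕ takes the minimum of its arguments and ⊗ takes their sum. Working out the expression ((9 ⊕ 6) ⊗ (8 ⊕ 10)) gives 14.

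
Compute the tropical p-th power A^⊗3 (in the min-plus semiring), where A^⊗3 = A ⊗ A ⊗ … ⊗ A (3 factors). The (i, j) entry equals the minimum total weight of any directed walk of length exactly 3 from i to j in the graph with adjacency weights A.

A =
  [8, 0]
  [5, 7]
A^⊗3 =
  [12, 5]
  [10, 12]

Each entry (A^⊗3)_ij equals the minimum over all length-3 walks i = v_0 → v_1 → … → v_3 = j of Σ_t A[v_t][v_{t+1}]. For example, for (i, j) = (0, 1) we minimise over 4 possible intermediate vertex sequences; the minimum is 5, attained along the walk 0 → 1 → 0 → 1.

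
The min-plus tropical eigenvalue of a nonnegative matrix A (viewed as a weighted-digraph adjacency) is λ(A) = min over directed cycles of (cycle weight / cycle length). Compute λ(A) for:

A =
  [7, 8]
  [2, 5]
λ(A) = 5

Enumerate directed cycles and compute their means (weight / length). Sample:
  cycle 0 → 0: weight = 7, length = 1, mean = 7/1 ≈ 7.000
  cycle 1 → 1: weight = 5, length = 1, mean = 5/1 ≈ 5.000
  cycle 0 → 1 → 0: weight = 10, length = 2, mean = 10/2 ≈ 5.000
  cycle 1 → 0 → 1: weight = 10, length = 2, mean = 10/2 ≈ 5.000
Minimum mean = 5.000, attained e.g. along the cycle 1 → 1 with weight 5 and length 1. So λ(A) = 5/1 = 5.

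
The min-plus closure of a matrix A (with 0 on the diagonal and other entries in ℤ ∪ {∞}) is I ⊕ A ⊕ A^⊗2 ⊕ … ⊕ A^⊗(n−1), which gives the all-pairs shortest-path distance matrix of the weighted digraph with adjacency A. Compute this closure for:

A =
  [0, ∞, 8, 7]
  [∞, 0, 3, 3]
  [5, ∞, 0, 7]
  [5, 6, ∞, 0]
Closure =
  [0, 13, 8, 7]
  [8, 0, 3, 3]
  [5, 13, 0, 7]
  [5, 6, 9, 0]

This is the Floyd-Warshall all-pairs shortest-path computation. For each intermediate vertex k = 0, 1, …, 3, update dist[i][j] ← min(dist[i][j], dist[i][k] + dist[k][j]). The final matrix gives, for each (i, j), the minimum total weight of any directed path from i to j (possibly empty when i = j).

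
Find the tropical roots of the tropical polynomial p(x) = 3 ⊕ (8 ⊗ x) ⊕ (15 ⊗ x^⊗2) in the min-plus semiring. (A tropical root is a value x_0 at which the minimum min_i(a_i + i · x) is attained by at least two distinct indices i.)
Roots: {-7, -5}

Each tropical root is a break point of the lower envelope of the lines y = a_i + i · x (there are 3 lines, with slopes 0, 1, ..., 2). Only the lines that attain the minimum somewhere contribute to roots; other lines are dominated. Here the surviving (envelope) indices are i = 2, i = 1, i = 0.
Intersections between consecutive envelope lines give the roots: for adjacent envelope indices i < j the intersection is x = (a_i − a_j) / (j − i). Reading off the sorted break points: {-7, -5}.
Verification: at each break x_0, at least two indices attain the minimum of min_i(a_i + i · x_0).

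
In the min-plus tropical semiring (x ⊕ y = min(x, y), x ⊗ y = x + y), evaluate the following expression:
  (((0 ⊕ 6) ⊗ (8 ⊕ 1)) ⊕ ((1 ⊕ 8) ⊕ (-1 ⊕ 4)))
(((0 ⊕ 6) ⊗ (8 ⊕ 1)) ⊕ ((1 ⊕ 8) ⊕ (-1 ⊕ 4))) = -1

Expand innermost to outermost. Recall ⊕ takes the minimum of its arguments and ⊗ takes their sum. Working out the expression (((0 ⊕ 6) ⊗ (8 ⊕ 1)) ⊕ ((1 ⊕ 8) ⊕ (-1 ⊕ 4))) gives -1.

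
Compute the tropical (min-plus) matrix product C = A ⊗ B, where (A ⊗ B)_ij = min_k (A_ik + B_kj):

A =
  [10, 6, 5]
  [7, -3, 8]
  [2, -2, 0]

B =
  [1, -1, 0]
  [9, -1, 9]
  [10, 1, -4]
A ⊗ B =
  [11, 5, 1]
  [6, -4, 4]
  [3, -3, -4]

Apply the min-plus product entry-by-entry:
  C[0][0] = min over k of (A[0][0] + B[0][0] = 10 + 1 = 11, A[0][1] + B[1][0] = 6 + 9 = 15, A[0][2] + B[2][0] = 5 + 10 = 15) = 11 (attained at k = 0)
  C[0][1] = min over k of (A[0][0] + B[0][1] = 10 + -1 = 9, A[0][1] + B[1][1] = 6 + -1 = 5, A[0][2] + B[2][1] = 5 + 1 = 6) = 5 (attained at k = 1)
  C[0][2] = min over k of (A[0][0] + B[0][2] = 10 + 0 = 10, A[0][1] + B[1][2] = 6 + 9 = 15, A[0][2] + B[2][2] = 5 + -4 = 1) = 1 (attained at k = 2)
  C[1][0] = min over k of (A[1][0] + B[0][0] = 7 + 1 = 8, A[1][1] + B[1][0] = -3 + 9 = 6, A[1][2] + B[2][0] = 8 + 10 = 18) = 6 (attained at k = 1)
  C[1][1] = min over k of (A[1][0] + B[0][1] = 7 + -1 = 6, A[1][1] + B[1][1] = -3 + -1 = -4, A[1][2] + B[2][1] = 8 + 1 = 9) = -4 (attained at k = 1)
  C[1][2] = min over k of (A[1][0] + B[0][2] = 7 + 0 = 7, A[1][1] + B[1][2] = -3 + 9 = 6, A[1][2] + B[2][2] = 8 + -4 = 4) = 4 (attained at k = 2)
  C[2][0] = min over k of (A[2][0] + B[0][0] = 2 + 1 = 3, A[2][1] + B[1][0] = -2 + 9 = 7, A[2][2] + B[2][0] = 0 + 10 = 10) = 3 (attained at k = 0)
  C[2][1] = min over k of (A[2][0] + B[0][1] = 2 + -1 = 1, A[2][1] + B[1][1] = -2 + -1 = -3, A[2][2] + B[2][1] = 0 + 1 = 1) = -3 (attained at k = 1)
  C[2][2] = min over k of (A[2][0] + B[0][2] = 2 + 0 = 2, A[2][1] + B[1][2] = -2 + 9 = 7, A[2][2] + B[2][2] = 0 + -4 = -4) = -4 (attained at k = 2)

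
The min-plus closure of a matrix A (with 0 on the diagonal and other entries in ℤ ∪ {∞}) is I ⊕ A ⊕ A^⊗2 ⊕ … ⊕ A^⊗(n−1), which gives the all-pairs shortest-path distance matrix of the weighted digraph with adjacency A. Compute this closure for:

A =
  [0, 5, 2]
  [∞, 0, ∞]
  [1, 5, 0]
Closure =
  [0, 5, 2]
  [∞, 0, ∞]
  [1, 5, 0]

This is the Floyd-Warshall all-pairs shortest-path computation. For each intermediate vertex k = 0, 1, …, 2, update dist[i][j] ← min(dist[i][j], dist[i][k] + dist[k][j]). The final matrix gives, for each (i, j), the minimum total weight of any directed path from i to j (possibly empty when i = j).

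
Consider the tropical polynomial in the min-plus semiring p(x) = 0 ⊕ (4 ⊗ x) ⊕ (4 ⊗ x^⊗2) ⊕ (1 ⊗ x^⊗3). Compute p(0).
p(0) = 0

A tropical monomial a ⊗ x^⊗i evaluates to a + i · x. Evaluating each term at x = 0:
  Term 0 contributes 0 + 0 · 0 = 0
  Term 1 contributes 4 + 1 · 0 = 4
  Term 2 contributes 4 + 2 · 0 = 4
  Term 3 contributes 1 + 3 · 0 = 1
p(0) = ⊕ of these = min[0, 4, 4, 1] = 0.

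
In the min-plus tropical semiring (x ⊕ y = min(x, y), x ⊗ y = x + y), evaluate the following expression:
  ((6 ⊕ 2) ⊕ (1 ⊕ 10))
((6 ⊕ 2) ⊕ (1 ⊕ 10)) = 1

Expand innermost to outermost. Recall ⊕ takes the minimum of its arguments and ⊗ takes their sum. Working out the expression ((6 ⊕ 2) ⊕ (1 ⊕ 10)) gives 1.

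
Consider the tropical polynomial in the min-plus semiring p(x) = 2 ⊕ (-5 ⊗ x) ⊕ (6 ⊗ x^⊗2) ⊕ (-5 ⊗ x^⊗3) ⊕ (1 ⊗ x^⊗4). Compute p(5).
p(5) = 0

A tropical monomial a ⊗ x^⊗i evaluates to a + i · x. Evaluating each term at x = 5:
  Term 0 contributes 2 + 0 · 5 = 2
  Term 1 contributes -5 + 1 · 5 = 0
  Term 2 contributes 6 + 2 · 5 = 16
  Term 3 contributes -5 + 3 · 5 = 10
  Term 4 contributes 1 + 4 · 5 = 21
p(5) = ⊕ of these = min[2, 0, 16, 10, 21] = 0.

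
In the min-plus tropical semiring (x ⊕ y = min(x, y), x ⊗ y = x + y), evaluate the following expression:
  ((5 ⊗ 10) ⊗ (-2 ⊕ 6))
((5 ⊗ 10) ⊗ (-2 ⊕ 6)) = 13

Expand innermost to outermost. Recall ⊕ takes the minimum of its arguments and ⊗ takes their sum. Working out the expression ((5 ⊗ 10) ⊗ (-2 ⊕ 6)) gives 13.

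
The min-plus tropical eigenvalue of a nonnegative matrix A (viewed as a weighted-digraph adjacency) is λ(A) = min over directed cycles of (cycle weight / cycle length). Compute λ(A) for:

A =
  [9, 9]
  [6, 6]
λ(A) = 6

Enumerate directed cycles and compute their means (weight / length). Sample:
  cycle 0 → 0: weight = 9, length = 1, mean = 9/1 ≈ 9.000
  cycle 1 → 1: weight = 6, length = 1, mean = 6/1 ≈ 6.000
  cycle 0 → 1 → 0: weight = 15, length = 2, mean = 15/2 ≈ 7.500
  cycle 1 → 0 → 1: weight = 15, length = 2, mean = 15/2 ≈ 7.500
Minimum mean = 6.000, attained e.g. along the cycle 1 → 1 with weight 6 and length 1. So λ(A) = 6/1 = 6.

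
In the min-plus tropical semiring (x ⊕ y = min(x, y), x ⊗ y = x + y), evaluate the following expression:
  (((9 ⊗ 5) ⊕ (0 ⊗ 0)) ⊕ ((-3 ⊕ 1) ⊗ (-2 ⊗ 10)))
(((9 ⊗ 5) ⊕ (0 ⊗ 0)) ⊕ ((-3 ⊕ 1) ⊗ (-2 ⊗ 10))) = 0

Expand innermost to outermost. Recall ⊕ takes the minimum of its arguments and ⊗ takes their sum. Working out the expression (((9 ⊗ 5) ⊕ (0 ⊗ 0)) ⊕ ((-3 ⊕ 1) ⊗ (-2 ⊗ 10))) gives 0.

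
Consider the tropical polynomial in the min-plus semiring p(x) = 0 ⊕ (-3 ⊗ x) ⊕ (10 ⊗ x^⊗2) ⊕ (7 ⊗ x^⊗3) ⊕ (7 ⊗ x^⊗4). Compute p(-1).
p(-1) = -4

A tropical monomial a ⊗ x^⊗i evaluates to a + i · x. Evaluating each term at x = -1:
  Term 0 contributes 0 + 0 · -1 = 0
  Term 1 contributes -3 + 1 · -1 = -4
  Term 2 contributes 10 + 2 · -1 = 8
  Term 3 contributes 7 + 3 · -1 = 4
  Term 4 contributes 7 + 4 · -1 = 3
p(-1) = ⊕ of these = min[0, -4, 8, 4, 3] = -4.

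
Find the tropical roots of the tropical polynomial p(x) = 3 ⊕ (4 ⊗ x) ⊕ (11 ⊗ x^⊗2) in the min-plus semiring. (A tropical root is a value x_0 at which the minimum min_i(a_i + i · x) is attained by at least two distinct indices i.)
Roots: {-7, -1}

Each tropical root is a break point of the lower envelope of the lines y = a_i + i · x (there are 3 lines, with slopes 0, 1, ..., 2). Only the lines that attain the minimum somewhere contribute to roots; other lines are dominated. Here the surviving (envelope) indices are i = 2, i = 1, i = 0.
Intersections between consecutive envelope lines give the roots: for adjacent envelope indices i < j the intersection is x = (a_i − a_j) / (j − i). Reading off the sorted break points: {-7, -1}.
Verification: at each break x_0, at least two indices attain the minimum of min_i(a_i + i · x_0).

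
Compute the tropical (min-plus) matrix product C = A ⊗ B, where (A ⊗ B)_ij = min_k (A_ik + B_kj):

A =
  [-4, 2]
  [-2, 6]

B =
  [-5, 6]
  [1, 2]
A ⊗ B =
  [-9, 2]
  [-7, 4]

Apply the min-plus product entry-by-entry:
  C[0][0] = min over k of (A[0][0] + B[0][0] = -4 + -5 = -9, A[0][1] + B[1][0] = 2 + 1 = 3) = -9 (attained at k = 0)
  C[0][1] = min over k of (A[0][0] + B[0][1] = -4 + 6 = 2, A[0][1] + B[1][1] = 2 + 2 = 4) = 2 (attained at k = 0)
  C[1][0] = min over k of (A[1][0] + B[0][0] = -2 + -5 = -7, A[1][1] + B[1][0] = 6 + 1 = 7) = -7 (attained at k = 0)
  C[1][1] = min over k of (A[1][0] + B[0][1] = -2 + 6 = 4, A[1][1] + B[1][1] = 6 + 2 = 8) = 4 (attained at k = 0)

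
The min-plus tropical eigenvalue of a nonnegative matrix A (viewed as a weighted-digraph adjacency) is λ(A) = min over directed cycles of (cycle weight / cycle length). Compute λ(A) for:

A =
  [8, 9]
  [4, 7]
λ(A) = 13/2

Enumerate directed cycles and compute their means (weight / length). Sample:
  cycle 0 → 0: weight = 8, length = 1, mean = 8/1 ≈ 8.000
  cycle 1 → 1: weight = 7, length = 1, mean = 7/1 ≈ 7.000
  cycle 0 → 1 → 0: weight = 13, length = 2, mean = 13/2 ≈ 6.500
  cycle 1 → 0 → 1: weight = 13, length = 2, mean = 13/2 ≈ 6.500
Minimum mean = 6.500, attained e.g. along the cycle 0 → 1 → 0 with weight 13 and length 2. So λ(A) = 13/2 = 13/2.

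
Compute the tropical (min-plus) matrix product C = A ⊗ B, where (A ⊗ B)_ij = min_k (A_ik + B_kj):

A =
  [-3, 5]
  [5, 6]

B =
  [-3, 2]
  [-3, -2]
A ⊗ B =
  [-6, -1]
  [2, 4]

Apply the min-plus product entry-by-entry:
  C[0][0] = min over k of (A[0][0] + B[0][0] = -3 + -3 = -6, A[0][1] + B[1][0] = 5 + -3 = 2) = -6 (attained at k = 0)
  C[0][1] = min over k of (A[0][0] + B[0][1] = -3 + 2 = -1, A[0][1] + B[1][1] = 5 + -2 = 3) = -1 (attained at k = 0)
  C[1][0] = min over k of (A[1][0] + B[0][0] = 5 + -3 = 2, A[1][1] + B[1][0] = 6 + -3 = 3) = 2 (attained at k = 0)
  C[1][1] = min over k of (A[1][0] + B[0][1] = 5 + 2 = 7, A[1][1] + B[1][1] = 6 + -2 = 4) = 4 (attained at k = 1)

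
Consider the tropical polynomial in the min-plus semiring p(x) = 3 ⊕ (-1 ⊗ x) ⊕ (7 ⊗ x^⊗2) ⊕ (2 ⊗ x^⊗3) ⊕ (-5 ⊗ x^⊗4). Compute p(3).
p(3) = 2

A tropical monomial a ⊗ x^⊗i evaluates to a + i · x. Evaluating each term at x = 3:
  Term 0 contributes 3 + 0 · 3 = 3
  Term 1 contributes -1 + 1 · 3 = 2
  Term 2 contributes 7 + 2 · 3 = 13
  Term 3 contributes 2 + 3 · 3 = 11
  Term 4 contributes -5 + 4 · 3 = 7
p(3) = ⊕ of these = min[3, 2, 13, 11, 7] = 2.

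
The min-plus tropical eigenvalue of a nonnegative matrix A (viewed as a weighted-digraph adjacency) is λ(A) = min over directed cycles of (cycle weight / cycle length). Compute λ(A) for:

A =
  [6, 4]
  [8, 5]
λ(A) = 5

Enumerate directed cycles and compute their means (weight / length). Sample:
  cycle 0 → 0: weight = 6, length = 1, mean = 6/1 ≈ 6.000
  cycle 1 → 1: weight = 5, length = 1, mean = 5/1 ≈ 5.000
  cycle 0 → 1 → 0: weight = 12, length = 2, mean = 12/2 ≈ 6.000
  cycle 1 → 0 → 1: weight = 12, length = 2, mean = 12/2 ≈ 6.000
Minimum mean = 5.000, attained e.g. along the cycle 1 → 1 with weight 5 and length 1. So λ(A) = 5/1 = 5.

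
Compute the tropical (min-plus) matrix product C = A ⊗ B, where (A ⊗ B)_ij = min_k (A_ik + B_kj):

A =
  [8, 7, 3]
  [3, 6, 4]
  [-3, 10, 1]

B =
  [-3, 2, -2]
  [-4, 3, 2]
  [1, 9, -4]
A ⊗ B =
  [3, 10, -1]
  [0, 5, 0]
  [-6, -1, -5]

Apply the min-plus product entry-by-entry:
  C[0][0] = min over k of (A[0][0] + B[0][0] = 8 + -3 = 5, A[0][1] + B[1][0] = 7 + -4 = 3, A[0][2] + B[2][0] = 3 + 1 = 4) = 3 (attained at k = 1)
  C[0][1] = min over k of (A[0][0] + B[0][1] = 8 + 2 = 10, A[0][1] + B[1][1] = 7 + 3 = 10, A[0][2] + B[2][1] = 3 + 9 = 12) = 10 (attained at k = 0)
  C[0][2] = min over k of (A[0][0] + B[0][2] = 8 + -2 = 6, A[0][1] + B[1][2] = 7 + 2 = 9, A[0][2] + B[2][2] = 3 + -4 = -1) = -1 (attained at k = 2)
  C[1][0] = min over k of (A[1][0] + B[0][0] = 3 + -3 = 0, A[1][1] + B[1][0] = 6 + -4 = 2, A[1][2] + B[2][0] = 4 + 1 = 5) = 0 (attained at k = 0)
  C[1][1] = min over k of (A[1][0] + B[0][1] = 3 + 2 = 5, A[1][1] + B[1][1] = 6 + 3 = 9, A[1][2] + B[2][1] = 4 + 9 = 13) = 5 (attained at k = 0)
  C[1][2] = min over k of (A[1][0] + B[0][2] = 3 + -2 = 1, A[1][1] + B[1][2] = 6 + 2 = 8, A[1][2] + B[2][2] = 4 + -4 = 0) = 0 (attained at k = 2)
  C[2][0] = min over k of (A[2][0] + B[0][0] = -3 + -3 = -6, A[2][1] + B[1][0] = 10 + -4 = 6, A[2][2] + B[2][0] = 1 + 1 = 2) = -6 (attained at k = 0)
  C[2][1] = min over k of (A[2][0] + B[0][1] = -3 + 2 = -1, A[2][1] + B[1][1] = 10 + 3 = 13, A[2][2] + B[2][1] = 1 + 9 = 10) = -1 (attained at k = 0)
  C[2][2] = min over k of (A[2][0] + B[0][2] = -3 + -2 = -5, A[2][1] + B[1][2] = 10 + 2 = 12, A[2][2] + B[2][2] = 1 + -4 = -3) = -5 (attained at k = 0)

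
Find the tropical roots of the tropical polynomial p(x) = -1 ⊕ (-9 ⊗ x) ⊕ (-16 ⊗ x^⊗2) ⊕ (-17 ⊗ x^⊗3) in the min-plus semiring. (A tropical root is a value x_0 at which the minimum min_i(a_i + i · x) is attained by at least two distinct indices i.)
Roots: {1, 7, 8}

Each tropical root is a break point of the lower envelope of the lines y = a_i + i · x (there are 4 lines, with slopes 0, 1, ..., 3). Only the lines that attain the minimum somewhere contribute to roots; other lines are dominated. Here the surviving (envelope) indices are i = 3, i = 2, i = 1, i = 0.
Intersections between consecutive envelope lines give the roots: for adjacent envelope indices i < j the intersection is x = (a_i − a_j) / (j − i). Reading off the sorted break points: {1, 7, 8}.
Verification: at each break x_0, at least two indices attain the minimum of min_i(a_i + i · x_0).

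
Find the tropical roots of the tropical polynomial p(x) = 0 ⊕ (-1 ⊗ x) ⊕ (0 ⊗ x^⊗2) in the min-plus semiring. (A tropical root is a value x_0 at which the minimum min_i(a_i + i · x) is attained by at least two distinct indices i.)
Roots: {-1, 1}

Each tropical root is a break point of the lower envelope of the lines y = a_i + i · x (there are 3 lines, with slopes 0, 1, ..., 2). Only the lines that attain the minimum somewhere contribute to roots; other lines are dominated. Here the surviving (envelope) indices are i = 2, i = 1, i = 0.
Intersections between consecutive envelope lines give the roots: for adjacent envelope indices i < j the intersection is x = (a_i − a_j) / (j − i). Reading off the sorted break points: {-1, 1}.
Verification: at each break x_0, at least two indices attain the minimum of min_i(a_i + i · x_0).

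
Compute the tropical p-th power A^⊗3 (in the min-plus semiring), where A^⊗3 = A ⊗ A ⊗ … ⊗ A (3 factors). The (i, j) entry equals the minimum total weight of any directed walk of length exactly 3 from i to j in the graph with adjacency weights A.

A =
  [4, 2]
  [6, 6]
A^⊗3 =
  [12, 10]
  [14, 12]

Each entry (A^⊗3)_ij equals the minimum over all length-3 walks i = v_0 → v_1 → … → v_3 = j of Σ_t A[v_t][v_{t+1}]. For example, for (i, j) = (0, 1) we minimise over 4 possible intermediate vertex sequences; the minimum is 10, attained along the walk 0 → 0 → 0 → 1.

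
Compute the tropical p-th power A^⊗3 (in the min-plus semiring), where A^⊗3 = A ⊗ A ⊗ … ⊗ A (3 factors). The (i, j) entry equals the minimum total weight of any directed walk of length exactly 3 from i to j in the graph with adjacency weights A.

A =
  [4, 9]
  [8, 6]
A^⊗3 =
  [12, 17]
  [16, 18]

Each entry (A^⊗3)_ij equals the minimum over all length-3 walks i = v_0 → v_1 → … → v_3 = j of Σ_t A[v_t][v_{t+1}]. For example, for (i, j) = (0, 1) we minimise over 4 possible intermediate vertex sequences; the minimum is 17, attained along the walk 0 → 0 → 0 → 1.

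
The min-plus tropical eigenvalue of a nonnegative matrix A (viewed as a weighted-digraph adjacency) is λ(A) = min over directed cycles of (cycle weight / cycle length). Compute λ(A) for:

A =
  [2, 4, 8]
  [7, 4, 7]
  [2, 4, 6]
λ(A) = 2

Enumerate directed cycles and compute their means (weight / length). Sample:
  cycle 0 → 0: weight = 2, length = 1, mean = 2/1 ≈ 2.000
  cycle 1 → 1: weight = 4, length = 1, mean = 4/1 ≈ 4.000
  cycle 2 → 2: weight = 6, length = 1, mean = 6/1 ≈ 6.000
  cycle 0 → 1 → 0: weight = 11, length = 2, mean = 11/2 ≈ 5.500
  cycle 0 → 2 → 0: weight = 10, length = 2, mean = 10/2 ≈ 5.000
  cycle 1 → 0 → 1: weight = 11, length = 2, mean = 11/2 ≈ 5.500
Minimum mean = 2.000, attained e.g. along the cycle 0 → 0 with weight 2 and length 1. So λ(A) = 2/1 = 2.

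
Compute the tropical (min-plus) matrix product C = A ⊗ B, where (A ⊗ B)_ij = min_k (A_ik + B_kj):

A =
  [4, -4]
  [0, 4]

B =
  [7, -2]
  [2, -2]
A ⊗ B =
  [-2, -6]
  [6, -2]

Apply the min-plus product entry-by-entry:
  C[0][0] = min over k of (A[0][0] + B[0][0] = 4 + 7 = 11, A[0][1] + B[1][0] = -4 + 2 = -2) = -2 (attained at k = 1)
  C[0][1] = min over k of (A[0][0] + B[0][1] = 4 + -2 = 2, A[0][1] + B[1][1] = -4 + -2 = -6) = -6 (attained at k = 1)
  C[1][0] = min over k of (A[1][0] + B[0][0] = 0 + 7 = 7, A[1][1] + B[1][0] = 4 + 2 = 6) = 6 (attained at k = 1)
  C[1][1] = min over k of (A[1][0] + B[0][1] = 0 + -2 = -2, A[1][1] + B[1][1] = 4 + -2 = 2) = -2 (attained at k = 0)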